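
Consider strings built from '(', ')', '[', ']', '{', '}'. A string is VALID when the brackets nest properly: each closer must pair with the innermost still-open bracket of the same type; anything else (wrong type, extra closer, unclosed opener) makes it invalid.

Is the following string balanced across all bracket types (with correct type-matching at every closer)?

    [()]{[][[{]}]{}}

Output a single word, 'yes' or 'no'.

pos 0: push '['; stack = [
pos 1: push '('; stack = [(
pos 2: ')' matches '('; pop; stack = [
pos 3: ']' matches '['; pop; stack = (empty)
pos 4: push '{'; stack = {
pos 5: push '['; stack = {[
pos 6: ']' matches '['; pop; stack = {
pos 7: push '['; stack = {[
pos 8: push '['; stack = {[[
pos 9: push '{'; stack = {[[{
pos 10: saw closer ']' but top of stack is '{' (expected '}') → INVALID
Verdict: type mismatch at position 10: ']' closes '{' → no

Answer: no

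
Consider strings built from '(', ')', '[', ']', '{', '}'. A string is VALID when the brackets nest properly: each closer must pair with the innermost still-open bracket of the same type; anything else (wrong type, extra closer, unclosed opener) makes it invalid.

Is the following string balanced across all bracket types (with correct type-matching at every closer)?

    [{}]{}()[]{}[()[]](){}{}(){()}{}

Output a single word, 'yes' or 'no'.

Answer: yes

Derivation:
pos 0: push '['; stack = [
pos 1: push '{'; stack = [{
pos 2: '}' matches '{'; pop; stack = [
pos 3: ']' matches '['; pop; stack = (empty)
pos 4: push '{'; stack = {
pos 5: '}' matches '{'; pop; stack = (empty)
pos 6: push '('; stack = (
pos 7: ')' matches '('; pop; stack = (empty)
pos 8: push '['; stack = [
pos 9: ']' matches '['; pop; stack = (empty)
pos 10: push '{'; stack = {
pos 11: '}' matches '{'; pop; stack = (empty)
pos 12: push '['; stack = [
pos 13: push '('; stack = [(
pos 14: ')' matches '('; pop; stack = [
pos 15: push '['; stack = [[
pos 16: ']' matches '['; pop; stack = [
pos 17: ']' matches '['; pop; stack = (empty)
pos 18: push '('; stack = (
pos 19: ')' matches '('; pop; stack = (empty)
pos 20: push '{'; stack = {
pos 21: '}' matches '{'; pop; stack = (empty)
pos 22: push '{'; stack = {
pos 23: '}' matches '{'; pop; stack = (empty)
pos 24: push '('; stack = (
pos 25: ')' matches '('; pop; stack = (empty)
pos 26: push '{'; stack = {
pos 27: push '('; stack = {(
pos 28: ')' matches '('; pop; stack = {
pos 29: '}' matches '{'; pop; stack = (empty)
pos 30: push '{'; stack = {
pos 31: '}' matches '{'; pop; stack = (empty)
end: stack empty → VALID
Verdict: properly nested → yes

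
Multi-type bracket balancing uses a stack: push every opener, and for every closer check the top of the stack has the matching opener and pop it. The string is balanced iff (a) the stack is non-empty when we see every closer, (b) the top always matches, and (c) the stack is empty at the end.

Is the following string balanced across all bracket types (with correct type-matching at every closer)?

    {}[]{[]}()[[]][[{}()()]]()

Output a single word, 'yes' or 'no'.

pos 0: push '{'; stack = {
pos 1: '}' matches '{'; pop; stack = (empty)
pos 2: push '['; stack = [
pos 3: ']' matches '['; pop; stack = (empty)
pos 4: push '{'; stack = {
pos 5: push '['; stack = {[
pos 6: ']' matches '['; pop; stack = {
pos 7: '}' matches '{'; pop; stack = (empty)
pos 8: push '('; stack = (
pos 9: ')' matches '('; pop; stack = (empty)
pos 10: push '['; stack = [
pos 11: push '['; stack = [[
pos 12: ']' matches '['; pop; stack = [
pos 13: ']' matches '['; pop; stack = (empty)
pos 14: push '['; stack = [
pos 15: push '['; stack = [[
pos 16: push '{'; stack = [[{
pos 17: '}' matches '{'; pop; stack = [[
pos 18: push '('; stack = [[(
pos 19: ')' matches '('; pop; stack = [[
pos 20: push '('; stack = [[(
pos 21: ')' matches '('; pop; stack = [[
pos 22: ']' matches '['; pop; stack = [
pos 23: ']' matches '['; pop; stack = (empty)
pos 24: push '('; stack = (
pos 25: ')' matches '('; pop; stack = (empty)
end: stack empty → VALID
Verdict: properly nested → yes

Answer: yes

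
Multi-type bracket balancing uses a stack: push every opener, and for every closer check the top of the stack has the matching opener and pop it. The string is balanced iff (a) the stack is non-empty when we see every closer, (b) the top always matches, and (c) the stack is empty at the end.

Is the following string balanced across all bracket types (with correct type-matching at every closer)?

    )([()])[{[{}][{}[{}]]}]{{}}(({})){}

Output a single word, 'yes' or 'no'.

pos 0: saw closer ')' but stack is empty → INVALID
Verdict: unmatched closer ')' at position 0 → no

Answer: no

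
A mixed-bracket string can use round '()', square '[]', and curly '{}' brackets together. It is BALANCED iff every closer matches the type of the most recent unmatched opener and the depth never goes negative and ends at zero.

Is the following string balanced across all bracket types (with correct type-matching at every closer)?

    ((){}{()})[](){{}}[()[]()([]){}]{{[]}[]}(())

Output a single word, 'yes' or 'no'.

pos 0: push '('; stack = (
pos 1: push '('; stack = ((
pos 2: ')' matches '('; pop; stack = (
pos 3: push '{'; stack = ({
pos 4: '}' matches '{'; pop; stack = (
pos 5: push '{'; stack = ({
pos 6: push '('; stack = ({(
pos 7: ')' matches '('; pop; stack = ({
pos 8: '}' matches '{'; pop; stack = (
pos 9: ')' matches '('; pop; stack = (empty)
pos 10: push '['; stack = [
pos 11: ']' matches '['; pop; stack = (empty)
pos 12: push '('; stack = (
pos 13: ')' matches '('; pop; stack = (empty)
pos 14: push '{'; stack = {
pos 15: push '{'; stack = {{
pos 16: '}' matches '{'; pop; stack = {
pos 17: '}' matches '{'; pop; stack = (empty)
pos 18: push '['; stack = [
pos 19: push '('; stack = [(
pos 20: ')' matches '('; pop; stack = [
pos 21: push '['; stack = [[
pos 22: ']' matches '['; pop; stack = [
pos 23: push '('; stack = [(
pos 24: ')' matches '('; pop; stack = [
pos 25: push '('; stack = [(
pos 26: push '['; stack = [([
pos 27: ']' matches '['; pop; stack = [(
pos 28: ')' matches '('; pop; stack = [
pos 29: push '{'; stack = [{
pos 30: '}' matches '{'; pop; stack = [
pos 31: ']' matches '['; pop; stack = (empty)
pos 32: push '{'; stack = {
pos 33: push '{'; stack = {{
pos 34: push '['; stack = {{[
pos 35: ']' matches '['; pop; stack = {{
pos 36: '}' matches '{'; pop; stack = {
pos 37: push '['; stack = {[
pos 38: ']' matches '['; pop; stack = {
pos 39: '}' matches '{'; pop; stack = (empty)
pos 40: push '('; stack = (
pos 41: push '('; stack = ((
pos 42: ')' matches '('; pop; stack = (
pos 43: ')' matches '('; pop; stack = (empty)
end: stack empty → VALID
Verdict: properly nested → yes

Answer: yes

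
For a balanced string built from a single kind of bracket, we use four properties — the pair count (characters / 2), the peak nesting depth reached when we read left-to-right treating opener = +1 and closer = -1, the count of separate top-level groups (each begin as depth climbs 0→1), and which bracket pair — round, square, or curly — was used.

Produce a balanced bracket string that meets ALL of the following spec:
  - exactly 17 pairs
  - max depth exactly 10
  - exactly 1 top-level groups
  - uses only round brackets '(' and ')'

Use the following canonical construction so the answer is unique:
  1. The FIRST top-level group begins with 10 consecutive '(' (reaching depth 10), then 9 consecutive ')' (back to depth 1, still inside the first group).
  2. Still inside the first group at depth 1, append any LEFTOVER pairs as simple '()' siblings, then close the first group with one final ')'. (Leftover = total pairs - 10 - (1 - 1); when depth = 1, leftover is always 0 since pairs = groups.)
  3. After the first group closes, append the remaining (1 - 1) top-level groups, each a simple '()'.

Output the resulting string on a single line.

Answer: (((((((((()))))))))()()()()()()())

Derivation:
Spec: pairs=17 depth=10 groups=1
Leftover pairs = 17 - 10 - (1-1) = 7
First group: deep chain of depth 10 + 7 sibling pairs
Remaining 0 groups: simple '()' each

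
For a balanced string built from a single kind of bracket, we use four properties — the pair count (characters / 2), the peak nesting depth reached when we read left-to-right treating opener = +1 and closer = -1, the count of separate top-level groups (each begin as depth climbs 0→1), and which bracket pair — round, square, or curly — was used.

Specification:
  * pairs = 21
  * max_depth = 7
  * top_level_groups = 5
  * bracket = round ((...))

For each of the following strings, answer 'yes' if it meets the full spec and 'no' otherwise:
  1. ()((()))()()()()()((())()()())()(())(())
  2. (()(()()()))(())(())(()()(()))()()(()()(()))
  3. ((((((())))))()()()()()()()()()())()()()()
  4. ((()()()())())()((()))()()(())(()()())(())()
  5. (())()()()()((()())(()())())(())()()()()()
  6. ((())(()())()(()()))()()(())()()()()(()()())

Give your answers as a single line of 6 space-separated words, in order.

String 1 '()((()))()()()()()((())()()())()(())(())': depth seq [1 0 1 2 3 2 1 0 1 0 1 0 1 0 1 0 1 0 1 2 3 2 1 2 1 2 1 2 1 0 1 0 1 2 1 0 1 2 1 0]
  -> pairs=20 depth=3 groups=11 -> no
String 2 '(()(()()()))(())(())(()()(()))()()(()()(()))': depth seq [1 2 1 2 3 2 3 2 3 2 1 0 1 2 1 0 1 2 1 0 1 2 1 2 1 2 3 2 1 0 1 0 1 0 1 2 1 2 1 2 3 2 1 0]
  -> pairs=22 depth=3 groups=7 -> no
String 3 '((((((())))))()()()()()()()()()())()()()()': depth seq [1 2 3 4 5 6 7 6 5 4 3 2 1 2 1 2 1 2 1 2 1 2 1 2 1 2 1 2 1 2 1 2 1 0 1 0 1 0 1 0 1 0]
  -> pairs=21 depth=7 groups=5 -> yes
String 4 '((()()()())())()((()))()()(())(()()())(())()': depth seq [1 2 3 2 3 2 3 2 3 2 1 2 1 0 1 0 1 2 3 2 1 0 1 0 1 0 1 2 1 0 1 2 1 2 1 2 1 0 1 2 1 0 1 0]
  -> pairs=22 depth=3 groups=9 -> no
String 5 '(())()()()()((()())(()())())(())()()()()()': depth seq [1 2 1 0 1 0 1 0 1 0 1 0 1 2 3 2 3 2 1 2 3 2 3 2 1 2 1 0 1 2 1 0 1 0 1 0 1 0 1 0 1 0]
  -> pairs=21 depth=3 groups=12 -> no
String 6 '((())(()())()(()()))()()(())()()()()(()()())': depth seq [1 2 3 2 1 2 3 2 3 2 1 2 1 2 3 2 3 2 1 0 1 0 1 0 1 2 1 0 1 0 1 0 1 0 1 0 1 2 1 2 1 2 1 0]
  -> pairs=22 depth=3 groups=9 -> no

Answer: no no yes no no no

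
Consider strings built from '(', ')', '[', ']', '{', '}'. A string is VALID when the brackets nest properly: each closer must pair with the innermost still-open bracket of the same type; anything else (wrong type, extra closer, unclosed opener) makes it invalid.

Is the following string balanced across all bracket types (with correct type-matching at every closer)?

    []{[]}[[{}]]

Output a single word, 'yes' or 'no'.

pos 0: push '['; stack = [
pos 1: ']' matches '['; pop; stack = (empty)
pos 2: push '{'; stack = {
pos 3: push '['; stack = {[
pos 4: ']' matches '['; pop; stack = {
pos 5: '}' matches '{'; pop; stack = (empty)
pos 6: push '['; stack = [
pos 7: push '['; stack = [[
pos 8: push '{'; stack = [[{
pos 9: '}' matches '{'; pop; stack = [[
pos 10: ']' matches '['; pop; stack = [
pos 11: ']' matches '['; pop; stack = (empty)
end: stack empty → VALID
Verdict: properly nested → yes

Answer: yes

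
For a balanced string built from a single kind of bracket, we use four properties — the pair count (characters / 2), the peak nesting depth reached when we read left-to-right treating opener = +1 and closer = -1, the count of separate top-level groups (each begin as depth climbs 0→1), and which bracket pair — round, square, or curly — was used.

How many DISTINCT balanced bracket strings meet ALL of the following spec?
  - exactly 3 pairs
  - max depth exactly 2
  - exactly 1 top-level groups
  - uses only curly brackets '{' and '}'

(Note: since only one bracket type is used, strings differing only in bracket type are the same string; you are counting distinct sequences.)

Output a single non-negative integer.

Spec: pairs=3 depth=2 groups=1
Count(depth <= 2) = 1
Count(depth <= 1) = 0
Count(depth == 2) = 1 - 0 = 1

Answer: 1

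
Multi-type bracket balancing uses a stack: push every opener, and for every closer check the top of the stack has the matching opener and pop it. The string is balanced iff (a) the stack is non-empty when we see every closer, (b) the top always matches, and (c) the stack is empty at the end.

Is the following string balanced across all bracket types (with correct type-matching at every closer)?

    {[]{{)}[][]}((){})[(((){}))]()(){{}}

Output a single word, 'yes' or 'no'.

Answer: no

Derivation:
pos 0: push '{'; stack = {
pos 1: push '['; stack = {[
pos 2: ']' matches '['; pop; stack = {
pos 3: push '{'; stack = {{
pos 4: push '{'; stack = {{{
pos 5: saw closer ')' but top of stack is '{' (expected '}') → INVALID
Verdict: type mismatch at position 5: ')' closes '{' → no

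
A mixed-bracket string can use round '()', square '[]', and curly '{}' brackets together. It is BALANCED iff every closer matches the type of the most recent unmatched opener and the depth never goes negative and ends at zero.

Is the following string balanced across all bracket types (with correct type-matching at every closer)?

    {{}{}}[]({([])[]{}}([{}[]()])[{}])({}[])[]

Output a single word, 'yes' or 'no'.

Answer: yes

Derivation:
pos 0: push '{'; stack = {
pos 1: push '{'; stack = {{
pos 2: '}' matches '{'; pop; stack = {
pos 3: push '{'; stack = {{
pos 4: '}' matches '{'; pop; stack = {
pos 5: '}' matches '{'; pop; stack = (empty)
pos 6: push '['; stack = [
pos 7: ']' matches '['; pop; stack = (empty)
pos 8: push '('; stack = (
pos 9: push '{'; stack = ({
pos 10: push '('; stack = ({(
pos 11: push '['; stack = ({([
pos 12: ']' matches '['; pop; stack = ({(
pos 13: ')' matches '('; pop; stack = ({
pos 14: push '['; stack = ({[
pos 15: ']' matches '['; pop; stack = ({
pos 16: push '{'; stack = ({{
pos 17: '}' matches '{'; pop; stack = ({
pos 18: '}' matches '{'; pop; stack = (
pos 19: push '('; stack = ((
pos 20: push '['; stack = (([
pos 21: push '{'; stack = (([{
pos 22: '}' matches '{'; pop; stack = (([
pos 23: push '['; stack = (([[
pos 24: ']' matches '['; pop; stack = (([
pos 25: push '('; stack = (([(
pos 26: ')' matches '('; pop; stack = (([
pos 27: ']' matches '['; pop; stack = ((
pos 28: ')' matches '('; pop; stack = (
pos 29: push '['; stack = ([
pos 30: push '{'; stack = ([{
pos 31: '}' matches '{'; pop; stack = ([
pos 32: ']' matches '['; pop; stack = (
pos 33: ')' matches '('; pop; stack = (empty)
pos 34: push '('; stack = (
pos 35: push '{'; stack = ({
pos 36: '}' matches '{'; pop; stack = (
pos 37: push '['; stack = ([
pos 38: ']' matches '['; pop; stack = (
pos 39: ')' matches '('; pop; stack = (empty)
pos 40: push '['; stack = [
pos 41: ']' matches '['; pop; stack = (empty)
end: stack empty → VALID
Verdict: properly nested → yes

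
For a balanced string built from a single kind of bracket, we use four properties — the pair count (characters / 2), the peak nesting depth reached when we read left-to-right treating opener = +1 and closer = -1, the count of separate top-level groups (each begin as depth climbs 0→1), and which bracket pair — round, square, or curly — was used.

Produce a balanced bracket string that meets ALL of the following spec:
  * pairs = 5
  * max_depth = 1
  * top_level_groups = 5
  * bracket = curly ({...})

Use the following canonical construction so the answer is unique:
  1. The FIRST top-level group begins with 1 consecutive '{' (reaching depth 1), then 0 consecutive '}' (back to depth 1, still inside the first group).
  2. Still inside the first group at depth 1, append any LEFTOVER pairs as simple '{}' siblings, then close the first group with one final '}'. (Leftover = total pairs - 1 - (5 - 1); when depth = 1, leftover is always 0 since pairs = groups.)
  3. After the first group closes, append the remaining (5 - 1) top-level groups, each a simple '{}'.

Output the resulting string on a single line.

Spec: pairs=5 depth=1 groups=5
Leftover pairs = 5 - 1 - (5-1) = 0
First group: deep chain of depth 1 + 0 sibling pairs
Remaining 4 groups: simple '{}' each

Answer: {}{}{}{}{}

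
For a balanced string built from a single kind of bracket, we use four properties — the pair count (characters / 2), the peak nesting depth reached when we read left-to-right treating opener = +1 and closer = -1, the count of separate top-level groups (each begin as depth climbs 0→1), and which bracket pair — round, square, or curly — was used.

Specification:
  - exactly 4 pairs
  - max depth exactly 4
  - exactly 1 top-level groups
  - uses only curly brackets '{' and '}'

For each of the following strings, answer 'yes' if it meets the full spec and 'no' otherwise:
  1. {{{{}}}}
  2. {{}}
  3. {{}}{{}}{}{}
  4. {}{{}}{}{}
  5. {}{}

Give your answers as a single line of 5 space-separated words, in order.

Answer: yes no no no no

Derivation:
String 1 '{{{{}}}}': depth seq [1 2 3 4 3 2 1 0]
  -> pairs=4 depth=4 groups=1 -> yes
String 2 '{{}}': depth seq [1 2 1 0]
  -> pairs=2 depth=2 groups=1 -> no
String 3 '{{}}{{}}{}{}': depth seq [1 2 1 0 1 2 1 0 1 0 1 0]
  -> pairs=6 depth=2 groups=4 -> no
String 4 '{}{{}}{}{}': depth seq [1 0 1 2 1 0 1 0 1 0]
  -> pairs=5 depth=2 groups=4 -> no
String 5 '{}{}': depth seq [1 0 1 0]
  -> pairs=2 depth=1 groups=2 -> no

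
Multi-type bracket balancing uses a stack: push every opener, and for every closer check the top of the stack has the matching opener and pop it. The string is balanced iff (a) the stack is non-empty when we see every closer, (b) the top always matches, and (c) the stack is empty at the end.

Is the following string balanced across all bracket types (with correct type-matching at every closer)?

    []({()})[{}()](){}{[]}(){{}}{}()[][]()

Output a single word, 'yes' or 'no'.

pos 0: push '['; stack = [
pos 1: ']' matches '['; pop; stack = (empty)
pos 2: push '('; stack = (
pos 3: push '{'; stack = ({
pos 4: push '('; stack = ({(
pos 5: ')' matches '('; pop; stack = ({
pos 6: '}' matches '{'; pop; stack = (
pos 7: ')' matches '('; pop; stack = (empty)
pos 8: push '['; stack = [
pos 9: push '{'; stack = [{
pos 10: '}' matches '{'; pop; stack = [
pos 11: push '('; stack = [(
pos 12: ')' matches '('; pop; stack = [
pos 13: ']' matches '['; pop; stack = (empty)
pos 14: push '('; stack = (
pos 15: ')' matches '('; pop; stack = (empty)
pos 16: push '{'; stack = {
pos 17: '}' matches '{'; pop; stack = (empty)
pos 18: push '{'; stack = {
pos 19: push '['; stack = {[
pos 20: ']' matches '['; pop; stack = {
pos 21: '}' matches '{'; pop; stack = (empty)
pos 22: push '('; stack = (
pos 23: ')' matches '('; pop; stack = (empty)
pos 24: push '{'; stack = {
pos 25: push '{'; stack = {{
pos 26: '}' matches '{'; pop; stack = {
pos 27: '}' matches '{'; pop; stack = (empty)
pos 28: push '{'; stack = {
pos 29: '}' matches '{'; pop; stack = (empty)
pos 30: push '('; stack = (
pos 31: ')' matches '('; pop; stack = (empty)
pos 32: push '['; stack = [
pos 33: ']' matches '['; pop; stack = (empty)
pos 34: push '['; stack = [
pos 35: ']' matches '['; pop; stack = (empty)
pos 36: push '('; stack = (
pos 37: ')' matches '('; pop; stack = (empty)
end: stack empty → VALID
Verdict: properly nested → yes

Answer: yes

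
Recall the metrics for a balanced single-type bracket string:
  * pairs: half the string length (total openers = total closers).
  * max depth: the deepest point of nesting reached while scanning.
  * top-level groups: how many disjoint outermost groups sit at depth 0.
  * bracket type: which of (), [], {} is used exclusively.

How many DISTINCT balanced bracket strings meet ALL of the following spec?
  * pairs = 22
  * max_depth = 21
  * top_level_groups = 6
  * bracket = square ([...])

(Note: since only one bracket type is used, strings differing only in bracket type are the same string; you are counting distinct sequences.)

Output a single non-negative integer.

Spec: pairs=22 depth=21 groups=6
Count(depth <= 21) = 3511574910
Count(depth <= 20) = 3511574910
Count(depth == 21) = 3511574910 - 3511574910 = 0

Answer: 0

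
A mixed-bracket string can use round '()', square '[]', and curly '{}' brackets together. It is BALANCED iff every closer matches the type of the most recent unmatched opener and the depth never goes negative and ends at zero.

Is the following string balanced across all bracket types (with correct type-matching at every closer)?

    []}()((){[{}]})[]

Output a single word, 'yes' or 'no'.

pos 0: push '['; stack = [
pos 1: ']' matches '['; pop; stack = (empty)
pos 2: saw closer '}' but stack is empty → INVALID
Verdict: unmatched closer '}' at position 2 → no

Answer: no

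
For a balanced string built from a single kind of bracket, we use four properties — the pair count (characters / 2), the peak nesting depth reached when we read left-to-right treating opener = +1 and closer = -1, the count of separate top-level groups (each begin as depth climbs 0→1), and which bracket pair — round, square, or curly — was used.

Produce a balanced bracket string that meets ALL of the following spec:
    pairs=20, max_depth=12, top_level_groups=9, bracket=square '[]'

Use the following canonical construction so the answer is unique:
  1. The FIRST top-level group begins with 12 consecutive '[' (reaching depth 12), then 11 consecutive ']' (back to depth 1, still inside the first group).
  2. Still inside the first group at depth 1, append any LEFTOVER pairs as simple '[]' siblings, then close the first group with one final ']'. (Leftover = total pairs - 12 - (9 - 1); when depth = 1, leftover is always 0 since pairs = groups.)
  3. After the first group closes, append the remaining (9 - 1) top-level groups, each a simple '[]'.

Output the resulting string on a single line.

Spec: pairs=20 depth=12 groups=9
Leftover pairs = 20 - 12 - (9-1) = 0
First group: deep chain of depth 12 + 0 sibling pairs
Remaining 8 groups: simple '[]' each

Answer: [[[[[[[[[[[[]]]]]]]]]]]][][][][][][][][]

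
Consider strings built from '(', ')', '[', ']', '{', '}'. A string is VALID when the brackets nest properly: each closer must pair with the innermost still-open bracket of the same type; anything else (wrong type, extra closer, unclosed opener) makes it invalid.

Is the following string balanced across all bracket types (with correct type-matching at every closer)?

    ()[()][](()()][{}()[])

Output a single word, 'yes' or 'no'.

Answer: no

Derivation:
pos 0: push '('; stack = (
pos 1: ')' matches '('; pop; stack = (empty)
pos 2: push '['; stack = [
pos 3: push '('; stack = [(
pos 4: ')' matches '('; pop; stack = [
pos 5: ']' matches '['; pop; stack = (empty)
pos 6: push '['; stack = [
pos 7: ']' matches '['; pop; stack = (empty)
pos 8: push '('; stack = (
pos 9: push '('; stack = ((
pos 10: ')' matches '('; pop; stack = (
pos 11: push '('; stack = ((
pos 12: ')' matches '('; pop; stack = (
pos 13: saw closer ']' but top of stack is '(' (expected ')') → INVALID
Verdict: type mismatch at position 13: ']' closes '(' → no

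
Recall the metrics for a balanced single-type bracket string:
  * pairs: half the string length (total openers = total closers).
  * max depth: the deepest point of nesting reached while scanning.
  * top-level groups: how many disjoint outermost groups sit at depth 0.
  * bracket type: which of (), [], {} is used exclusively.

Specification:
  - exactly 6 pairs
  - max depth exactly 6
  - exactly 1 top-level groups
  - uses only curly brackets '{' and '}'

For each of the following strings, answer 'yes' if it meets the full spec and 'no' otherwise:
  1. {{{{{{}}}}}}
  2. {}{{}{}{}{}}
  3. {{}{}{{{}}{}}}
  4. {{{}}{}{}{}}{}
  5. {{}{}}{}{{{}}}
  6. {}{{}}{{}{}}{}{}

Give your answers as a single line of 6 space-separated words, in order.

Answer: yes no no no no no

Derivation:
String 1 '{{{{{{}}}}}}': depth seq [1 2 3 4 5 6 5 4 3 2 1 0]
  -> pairs=6 depth=6 groups=1 -> yes
String 2 '{}{{}{}{}{}}': depth seq [1 0 1 2 1 2 1 2 1 2 1 0]
  -> pairs=6 depth=2 groups=2 -> no
String 3 '{{}{}{{{}}{}}}': depth seq [1 2 1 2 1 2 3 4 3 2 3 2 1 0]
  -> pairs=7 depth=4 groups=1 -> no
String 4 '{{{}}{}{}{}}{}': depth seq [1 2 3 2 1 2 1 2 1 2 1 0 1 0]
  -> pairs=7 depth=3 groups=2 -> no
String 5 '{{}{}}{}{{{}}}': depth seq [1 2 1 2 1 0 1 0 1 2 3 2 1 0]
  -> pairs=7 depth=3 groups=3 -> no
String 6 '{}{{}}{{}{}}{}{}': depth seq [1 0 1 2 1 0 1 2 1 2 1 0 1 0 1 0]
  -> pairs=8 depth=2 groups=5 -> no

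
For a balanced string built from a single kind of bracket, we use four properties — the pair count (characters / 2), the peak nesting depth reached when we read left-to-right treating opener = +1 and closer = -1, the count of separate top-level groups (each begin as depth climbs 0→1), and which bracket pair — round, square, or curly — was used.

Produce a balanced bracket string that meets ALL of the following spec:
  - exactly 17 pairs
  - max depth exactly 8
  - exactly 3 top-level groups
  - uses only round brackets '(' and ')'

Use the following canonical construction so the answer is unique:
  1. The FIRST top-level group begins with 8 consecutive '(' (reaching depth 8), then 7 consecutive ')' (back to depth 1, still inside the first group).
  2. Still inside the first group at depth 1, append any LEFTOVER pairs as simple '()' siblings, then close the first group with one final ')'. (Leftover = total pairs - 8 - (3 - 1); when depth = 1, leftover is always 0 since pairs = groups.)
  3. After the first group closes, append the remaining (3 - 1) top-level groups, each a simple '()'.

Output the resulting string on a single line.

Spec: pairs=17 depth=8 groups=3
Leftover pairs = 17 - 8 - (3-1) = 7
First group: deep chain of depth 8 + 7 sibling pairs
Remaining 2 groups: simple '()' each

Answer: (((((((()))))))()()()()()()())()()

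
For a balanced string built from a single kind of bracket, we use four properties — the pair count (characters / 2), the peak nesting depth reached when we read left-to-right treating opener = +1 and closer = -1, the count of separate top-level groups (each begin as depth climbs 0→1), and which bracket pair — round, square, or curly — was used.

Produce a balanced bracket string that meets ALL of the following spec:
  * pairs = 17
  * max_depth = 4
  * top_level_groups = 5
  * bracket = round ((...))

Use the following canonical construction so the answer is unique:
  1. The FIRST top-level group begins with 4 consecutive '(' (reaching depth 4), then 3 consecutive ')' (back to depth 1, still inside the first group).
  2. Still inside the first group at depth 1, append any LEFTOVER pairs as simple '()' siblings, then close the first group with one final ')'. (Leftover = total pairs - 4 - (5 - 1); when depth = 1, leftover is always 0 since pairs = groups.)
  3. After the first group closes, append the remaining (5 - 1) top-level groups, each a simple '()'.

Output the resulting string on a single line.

Answer: (((()))()()()()()()()()())()()()()

Derivation:
Spec: pairs=17 depth=4 groups=5
Leftover pairs = 17 - 4 - (5-1) = 9
First group: deep chain of depth 4 + 9 sibling pairs
Remaining 4 groups: simple '()' each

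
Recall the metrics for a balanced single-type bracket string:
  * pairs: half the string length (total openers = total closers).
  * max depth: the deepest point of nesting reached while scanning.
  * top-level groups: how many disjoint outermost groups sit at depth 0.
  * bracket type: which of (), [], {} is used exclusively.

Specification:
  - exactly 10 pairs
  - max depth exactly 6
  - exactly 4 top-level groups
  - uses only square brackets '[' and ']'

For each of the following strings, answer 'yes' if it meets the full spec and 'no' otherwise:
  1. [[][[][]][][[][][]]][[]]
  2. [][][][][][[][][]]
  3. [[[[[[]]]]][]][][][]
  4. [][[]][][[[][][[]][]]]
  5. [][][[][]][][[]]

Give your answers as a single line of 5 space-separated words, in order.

Answer: no no yes no no

Derivation:
String 1 '[[][[][]][][[][][]]][[]]': depth seq [1 2 1 2 3 2 3 2 1 2 1 2 3 2 3 2 3 2 1 0 1 2 1 0]
  -> pairs=12 depth=3 groups=2 -> no
String 2 '[][][][][][[][][]]': depth seq [1 0 1 0 1 0 1 0 1 0 1 2 1 2 1 2 1 0]
  -> pairs=9 depth=2 groups=6 -> no
String 3 '[[[[[[]]]]][]][][][]': depth seq [1 2 3 4 5 6 5 4 3 2 1 2 1 0 1 0 1 0 1 0]
  -> pairs=10 depth=6 groups=4 -> yes
String 4 '[][[]][][[[][][[]][]]]': depth seq [1 0 1 2 1 0 1 0 1 2 3 2 3 2 3 4 3 2 3 2 1 0]
  -> pairs=11 depth=4 groups=4 -> no
String 5 '[][][[][]][][[]]': depth seq [1 0 1 0 1 2 1 2 1 0 1 0 1 2 1 0]
  -> pairs=8 depth=2 groups=5 -> no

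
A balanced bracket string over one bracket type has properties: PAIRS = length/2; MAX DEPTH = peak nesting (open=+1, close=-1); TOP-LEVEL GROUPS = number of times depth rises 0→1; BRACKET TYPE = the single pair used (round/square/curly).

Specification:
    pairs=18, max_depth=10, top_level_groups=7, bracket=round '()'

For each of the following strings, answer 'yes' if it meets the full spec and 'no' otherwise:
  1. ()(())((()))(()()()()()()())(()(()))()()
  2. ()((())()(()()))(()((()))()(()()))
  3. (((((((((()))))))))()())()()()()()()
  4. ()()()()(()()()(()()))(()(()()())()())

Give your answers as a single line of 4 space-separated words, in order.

Answer: no no yes no

Derivation:
String 1 '()(())((()))(()()()()()()())(()(()))()()': depth seq [1 0 1 2 1 0 1 2 3 2 1 0 1 2 1 2 1 2 1 2 1 2 1 2 1 2 1 0 1 2 1 2 3 2 1 0 1 0 1 0]
  -> pairs=20 depth=3 groups=7 -> no
String 2 '()((())()(()()))(()((()))()(()()))': depth seq [1 0 1 2 3 2 1 2 1 2 3 2 3 2 1 0 1 2 1 2 3 4 3 2 1 2 1 2 3 2 3 2 1 0]
  -> pairs=17 depth=4 groups=3 -> no
String 3 '(((((((((()))))))))()())()()()()()()': depth seq [1 2 3 4 5 6 7 8 9 10 9 8 7 6 5 4 3 2 1 2 1 2 1 0 1 0 1 0 1 0 1 0 1 0 1 0]
  -> pairs=18 depth=10 groups=7 -> yes
String 4 '()()()()(()()()(()()))(()(()()())()())': depth seq [1 0 1 0 1 0 1 0 1 2 1 2 1 2 1 2 3 2 3 2 1 0 1 2 1 2 3 2 3 2 3 2 1 2 1 2 1 0]
  -> pairs=19 depth=3 groups=6 -> no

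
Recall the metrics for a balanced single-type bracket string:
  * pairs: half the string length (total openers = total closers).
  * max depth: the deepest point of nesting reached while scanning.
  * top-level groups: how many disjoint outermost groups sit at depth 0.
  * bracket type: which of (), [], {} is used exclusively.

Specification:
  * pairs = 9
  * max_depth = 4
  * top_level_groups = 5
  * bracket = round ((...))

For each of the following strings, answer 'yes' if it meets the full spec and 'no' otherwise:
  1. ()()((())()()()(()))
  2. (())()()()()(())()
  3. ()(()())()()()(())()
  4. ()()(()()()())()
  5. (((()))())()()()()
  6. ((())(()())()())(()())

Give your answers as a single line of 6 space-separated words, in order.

String 1 '()()((())()()()(()))': depth seq [1 0 1 0 1 2 3 2 1 2 1 2 1 2 1 2 3 2 1 0]
  -> pairs=10 depth=3 groups=3 -> no
String 2 '(())()()()()(())()': depth seq [1 2 1 0 1 0 1 0 1 0 1 0 1 2 1 0 1 0]
  -> pairs=9 depth=2 groups=7 -> no
String 3 '()(()())()()()(())()': depth seq [1 0 1 2 1 2 1 0 1 0 1 0 1 0 1 2 1 0 1 0]
  -> pairs=10 depth=2 groups=7 -> no
String 4 '()()(()()()())()': depth seq [1 0 1 0 1 2 1 2 1 2 1 2 1 0 1 0]
  -> pairs=8 depth=2 groups=4 -> no
String 5 '(((()))())()()()()': depth seq [1 2 3 4 3 2 1 2 1 0 1 0 1 0 1 0 1 0]
  -> pairs=9 depth=4 groups=5 -> yes
String 6 '((())(()())()())(()())': depth seq [1 2 3 2 1 2 3 2 3 2 1 2 1 2 1 0 1 2 1 2 1 0]
  -> pairs=11 depth=3 groups=2 -> no

Answer: no no no no yes no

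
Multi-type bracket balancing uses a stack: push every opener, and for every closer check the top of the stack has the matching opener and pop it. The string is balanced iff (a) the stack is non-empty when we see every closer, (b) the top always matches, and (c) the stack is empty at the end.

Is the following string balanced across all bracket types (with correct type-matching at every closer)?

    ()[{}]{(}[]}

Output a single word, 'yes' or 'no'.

Answer: no

Derivation:
pos 0: push '('; stack = (
pos 1: ')' matches '('; pop; stack = (empty)
pos 2: push '['; stack = [
pos 3: push '{'; stack = [{
pos 4: '}' matches '{'; pop; stack = [
pos 5: ']' matches '['; pop; stack = (empty)
pos 6: push '{'; stack = {
pos 7: push '('; stack = {(
pos 8: saw closer '}' but top of stack is '(' (expected ')') → INVALID
Verdict: type mismatch at position 8: '}' closes '(' → no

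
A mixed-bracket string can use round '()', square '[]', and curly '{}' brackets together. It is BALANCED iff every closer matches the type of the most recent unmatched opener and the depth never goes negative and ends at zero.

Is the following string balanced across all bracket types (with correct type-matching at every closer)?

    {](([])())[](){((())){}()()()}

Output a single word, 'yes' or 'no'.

Answer: no

Derivation:
pos 0: push '{'; stack = {
pos 1: saw closer ']' but top of stack is '{' (expected '}') → INVALID
Verdict: type mismatch at position 1: ']' closes '{' → no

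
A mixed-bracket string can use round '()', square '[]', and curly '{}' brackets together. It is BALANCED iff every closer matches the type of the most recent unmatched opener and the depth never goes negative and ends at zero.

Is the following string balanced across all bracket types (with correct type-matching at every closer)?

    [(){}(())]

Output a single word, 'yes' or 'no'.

Answer: yes

Derivation:
pos 0: push '['; stack = [
pos 1: push '('; stack = [(
pos 2: ')' matches '('; pop; stack = [
pos 3: push '{'; stack = [{
pos 4: '}' matches '{'; pop; stack = [
pos 5: push '('; stack = [(
pos 6: push '('; stack = [((
pos 7: ')' matches '('; pop; stack = [(
pos 8: ')' matches '('; pop; stack = [
pos 9: ']' matches '['; pop; stack = (empty)
end: stack empty → VALID
Verdict: properly nested → yes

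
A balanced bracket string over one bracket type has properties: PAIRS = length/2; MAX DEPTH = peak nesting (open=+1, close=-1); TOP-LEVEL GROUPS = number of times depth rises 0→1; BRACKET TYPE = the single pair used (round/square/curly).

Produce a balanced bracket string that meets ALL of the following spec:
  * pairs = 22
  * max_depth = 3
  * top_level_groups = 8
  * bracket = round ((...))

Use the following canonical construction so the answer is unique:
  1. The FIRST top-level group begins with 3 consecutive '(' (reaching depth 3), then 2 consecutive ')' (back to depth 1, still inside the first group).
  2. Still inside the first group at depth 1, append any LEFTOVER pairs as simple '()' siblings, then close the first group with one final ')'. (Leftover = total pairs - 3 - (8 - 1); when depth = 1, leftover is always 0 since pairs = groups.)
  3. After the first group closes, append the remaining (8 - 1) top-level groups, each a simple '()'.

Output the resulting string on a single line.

Answer: ((())()()()()()()()()()()()())()()()()()()()

Derivation:
Spec: pairs=22 depth=3 groups=8
Leftover pairs = 22 - 3 - (8-1) = 12
First group: deep chain of depth 3 + 12 sibling pairs
Remaining 7 groups: simple '()' each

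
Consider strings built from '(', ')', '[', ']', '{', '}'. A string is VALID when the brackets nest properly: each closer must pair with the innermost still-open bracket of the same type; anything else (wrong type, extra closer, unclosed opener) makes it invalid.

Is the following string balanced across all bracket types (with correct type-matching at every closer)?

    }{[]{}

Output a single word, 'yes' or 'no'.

pos 0: saw closer '}' but stack is empty → INVALID
Verdict: unmatched closer '}' at position 0 → no

Answer: no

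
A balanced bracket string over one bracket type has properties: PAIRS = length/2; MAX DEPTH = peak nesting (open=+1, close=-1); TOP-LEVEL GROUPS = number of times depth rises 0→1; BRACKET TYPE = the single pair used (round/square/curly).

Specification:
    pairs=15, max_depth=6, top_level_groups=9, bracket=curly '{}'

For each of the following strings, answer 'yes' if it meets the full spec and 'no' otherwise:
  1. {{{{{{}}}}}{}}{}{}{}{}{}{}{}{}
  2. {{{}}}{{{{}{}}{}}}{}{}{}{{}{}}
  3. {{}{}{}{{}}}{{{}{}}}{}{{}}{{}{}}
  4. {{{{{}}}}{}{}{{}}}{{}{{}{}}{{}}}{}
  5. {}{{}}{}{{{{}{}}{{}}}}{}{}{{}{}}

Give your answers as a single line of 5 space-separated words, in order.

Answer: yes no no no no

Derivation:
String 1 '{{{{{{}}}}}{}}{}{}{}{}{}{}{}{}': depth seq [1 2 3 4 5 6 5 4 3 2 1 2 1 0 1 0 1 0 1 0 1 0 1 0 1 0 1 0 1 0]
  -> pairs=15 depth=6 groups=9 -> yes
String 2 '{{{}}}{{{{}{}}{}}}{}{}{}{{}{}}': depth seq [1 2 3 2 1 0 1 2 3 4 3 4 3 2 3 2 1 0 1 0 1 0 1 0 1 2 1 2 1 0]
  -> pairs=15 depth=4 groups=6 -> no
String 3 '{{}{}{}{{}}}{{{}{}}}{}{{}}{{}{}}': depth seq [1 2 1 2 1 2 1 2 3 2 1 0 1 2 3 2 3 2 1 0 1 0 1 2 1 0 1 2 1 2 1 0]
  -> pairs=16 depth=3 groups=5 -> no
String 4 '{{{{{}}}}{}{}{{}}}{{}{{}{}}{{}}}{}': depth seq [1 2 3 4 5 4 3 2 1 2 1 2 1 2 3 2 1 0 1 2 1 2 3 2 3 2 1 2 3 2 1 0 1 0]
  -> pairs=17 depth=5 groups=3 -> no
String 5 '{}{{}}{}{{{{}{}}{{}}}}{}{}{{}{}}': depth seq [1 0 1 2 1 0 1 0 1 2 3 4 3 4 3 2 3 4 3 2 1 0 1 0 1 0 1 2 1 2 1 0]
  -> pairs=16 depth=4 groups=7 -> no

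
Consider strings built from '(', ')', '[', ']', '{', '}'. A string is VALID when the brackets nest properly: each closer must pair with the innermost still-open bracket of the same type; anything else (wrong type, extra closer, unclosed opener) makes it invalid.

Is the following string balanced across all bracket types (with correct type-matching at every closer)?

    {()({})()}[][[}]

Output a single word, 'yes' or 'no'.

Answer: no

Derivation:
pos 0: push '{'; stack = {
pos 1: push '('; stack = {(
pos 2: ')' matches '('; pop; stack = {
pos 3: push '('; stack = {(
pos 4: push '{'; stack = {({
pos 5: '}' matches '{'; pop; stack = {(
pos 6: ')' matches '('; pop; stack = {
pos 7: push '('; stack = {(
pos 8: ')' matches '('; pop; stack = {
pos 9: '}' matches '{'; pop; stack = (empty)
pos 10: push '['; stack = [
pos 11: ']' matches '['; pop; stack = (empty)
pos 12: push '['; stack = [
pos 13: push '['; stack = [[
pos 14: saw closer '}' but top of stack is '[' (expected ']') → INVALID
Verdict: type mismatch at position 14: '}' closes '[' → no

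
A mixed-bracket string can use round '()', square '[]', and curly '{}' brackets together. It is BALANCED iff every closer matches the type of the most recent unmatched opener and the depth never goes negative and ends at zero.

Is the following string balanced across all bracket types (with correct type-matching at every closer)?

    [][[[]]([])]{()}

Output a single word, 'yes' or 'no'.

pos 0: push '['; stack = [
pos 1: ']' matches '['; pop; stack = (empty)
pos 2: push '['; stack = [
pos 3: push '['; stack = [[
pos 4: push '['; stack = [[[
pos 5: ']' matches '['; pop; stack = [[
pos 6: ']' matches '['; pop; stack = [
pos 7: push '('; stack = [(
pos 8: push '['; stack = [([
pos 9: ']' matches '['; pop; stack = [(
pos 10: ')' matches '('; pop; stack = [
pos 11: ']' matches '['; pop; stack = (empty)
pos 12: push '{'; stack = {
pos 13: push '('; stack = {(
pos 14: ')' matches '('; pop; stack = {
pos 15: '}' matches '{'; pop; stack = (empty)
end: stack empty → VALID
Verdict: properly nested → yes

Answer: yes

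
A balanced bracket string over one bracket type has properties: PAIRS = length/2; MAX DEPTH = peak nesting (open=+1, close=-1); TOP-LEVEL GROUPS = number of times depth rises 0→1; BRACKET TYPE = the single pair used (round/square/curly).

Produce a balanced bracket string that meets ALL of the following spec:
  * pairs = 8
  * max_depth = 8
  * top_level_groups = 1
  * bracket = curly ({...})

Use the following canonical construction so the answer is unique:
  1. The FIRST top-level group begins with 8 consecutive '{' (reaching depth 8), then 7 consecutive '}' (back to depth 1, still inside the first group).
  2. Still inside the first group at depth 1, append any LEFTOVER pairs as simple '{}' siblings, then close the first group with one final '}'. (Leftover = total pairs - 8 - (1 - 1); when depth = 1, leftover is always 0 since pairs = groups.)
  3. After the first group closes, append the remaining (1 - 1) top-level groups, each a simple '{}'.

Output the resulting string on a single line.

Spec: pairs=8 depth=8 groups=1
Leftover pairs = 8 - 8 - (1-1) = 0
First group: deep chain of depth 8 + 0 sibling pairs
Remaining 0 groups: simple '{}' each

Answer: {{{{{{{{}}}}}}}}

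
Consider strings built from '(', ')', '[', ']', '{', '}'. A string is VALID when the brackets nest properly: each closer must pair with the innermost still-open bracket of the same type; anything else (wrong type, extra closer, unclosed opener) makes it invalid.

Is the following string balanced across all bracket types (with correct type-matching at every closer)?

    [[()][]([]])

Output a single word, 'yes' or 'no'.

pos 0: push '['; stack = [
pos 1: push '['; stack = [[
pos 2: push '('; stack = [[(
pos 3: ')' matches '('; pop; stack = [[
pos 4: ']' matches '['; pop; stack = [
pos 5: push '['; stack = [[
pos 6: ']' matches '['; pop; stack = [
pos 7: push '('; stack = [(
pos 8: push '['; stack = [([
pos 9: ']' matches '['; pop; stack = [(
pos 10: saw closer ']' but top of stack is '(' (expected ')') → INVALID
Verdict: type mismatch at position 10: ']' closes '(' → no

Answer: no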